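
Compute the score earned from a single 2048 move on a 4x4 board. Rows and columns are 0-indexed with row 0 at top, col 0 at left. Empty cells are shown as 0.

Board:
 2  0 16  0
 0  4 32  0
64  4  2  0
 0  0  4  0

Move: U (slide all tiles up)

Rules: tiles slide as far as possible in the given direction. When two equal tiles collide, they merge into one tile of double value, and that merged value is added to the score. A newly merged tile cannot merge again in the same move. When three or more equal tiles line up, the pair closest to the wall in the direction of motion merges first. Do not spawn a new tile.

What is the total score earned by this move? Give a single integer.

Slide up:
col 0: [2, 0, 64, 0] -> [2, 64, 0, 0]  score +0 (running 0)
col 1: [0, 4, 4, 0] -> [8, 0, 0, 0]  score +8 (running 8)
col 2: [16, 32, 2, 4] -> [16, 32, 2, 4]  score +0 (running 8)
col 3: [0, 0, 0, 0] -> [0, 0, 0, 0]  score +0 (running 8)
Board after move:
 2  8 16  0
64  0 32  0
 0  0  2  0
 0  0  4  0

Answer: 8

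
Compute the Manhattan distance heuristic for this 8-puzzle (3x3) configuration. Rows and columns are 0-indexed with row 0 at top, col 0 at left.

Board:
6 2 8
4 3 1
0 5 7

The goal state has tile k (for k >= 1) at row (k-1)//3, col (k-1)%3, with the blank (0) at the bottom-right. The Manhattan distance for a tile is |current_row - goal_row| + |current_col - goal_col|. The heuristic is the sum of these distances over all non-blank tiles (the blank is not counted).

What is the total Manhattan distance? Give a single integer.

Answer: 14

Derivation:
Tile 6: (0,0)->(1,2) = 3
Tile 2: (0,1)->(0,1) = 0
Tile 8: (0,2)->(2,1) = 3
Tile 4: (1,0)->(1,0) = 0
Tile 3: (1,1)->(0,2) = 2
Tile 1: (1,2)->(0,0) = 3
Tile 5: (2,1)->(1,1) = 1
Tile 7: (2,2)->(2,0) = 2
Sum: 3 + 0 + 3 + 0 + 2 + 3 + 1 + 2 = 14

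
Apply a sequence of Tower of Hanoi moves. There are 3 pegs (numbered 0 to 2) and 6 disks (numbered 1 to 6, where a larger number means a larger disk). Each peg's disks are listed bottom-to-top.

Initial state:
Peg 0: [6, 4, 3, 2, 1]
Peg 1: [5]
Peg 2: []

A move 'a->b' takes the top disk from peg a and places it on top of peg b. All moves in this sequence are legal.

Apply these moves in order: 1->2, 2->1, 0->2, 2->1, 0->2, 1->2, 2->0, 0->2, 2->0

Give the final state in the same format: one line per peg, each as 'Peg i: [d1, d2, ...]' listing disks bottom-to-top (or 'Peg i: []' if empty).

Answer: Peg 0: [6, 4, 3, 1]
Peg 1: [5]
Peg 2: [2]

Derivation:
After move 1 (1->2):
Peg 0: [6, 4, 3, 2, 1]
Peg 1: []
Peg 2: [5]

After move 2 (2->1):
Peg 0: [6, 4, 3, 2, 1]
Peg 1: [5]
Peg 2: []

After move 3 (0->2):
Peg 0: [6, 4, 3, 2]
Peg 1: [5]
Peg 2: [1]

After move 4 (2->1):
Peg 0: [6, 4, 3, 2]
Peg 1: [5, 1]
Peg 2: []

After move 5 (0->2):
Peg 0: [6, 4, 3]
Peg 1: [5, 1]
Peg 2: [2]

After move 6 (1->2):
Peg 0: [6, 4, 3]
Peg 1: [5]
Peg 2: [2, 1]

After move 7 (2->0):
Peg 0: [6, 4, 3, 1]
Peg 1: [5]
Peg 2: [2]

After move 8 (0->2):
Peg 0: [6, 4, 3]
Peg 1: [5]
Peg 2: [2, 1]

After move 9 (2->0):
Peg 0: [6, 4, 3, 1]
Peg 1: [5]
Peg 2: [2]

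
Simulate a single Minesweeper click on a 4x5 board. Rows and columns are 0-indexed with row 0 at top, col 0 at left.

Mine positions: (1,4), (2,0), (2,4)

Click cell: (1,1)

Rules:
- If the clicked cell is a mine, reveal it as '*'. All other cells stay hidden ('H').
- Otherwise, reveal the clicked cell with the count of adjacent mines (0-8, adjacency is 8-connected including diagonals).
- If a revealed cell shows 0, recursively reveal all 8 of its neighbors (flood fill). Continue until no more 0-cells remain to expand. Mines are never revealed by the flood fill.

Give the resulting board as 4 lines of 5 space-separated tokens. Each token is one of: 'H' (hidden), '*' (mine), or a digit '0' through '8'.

H H H H H
H 1 H H H
H H H H H
H H H H H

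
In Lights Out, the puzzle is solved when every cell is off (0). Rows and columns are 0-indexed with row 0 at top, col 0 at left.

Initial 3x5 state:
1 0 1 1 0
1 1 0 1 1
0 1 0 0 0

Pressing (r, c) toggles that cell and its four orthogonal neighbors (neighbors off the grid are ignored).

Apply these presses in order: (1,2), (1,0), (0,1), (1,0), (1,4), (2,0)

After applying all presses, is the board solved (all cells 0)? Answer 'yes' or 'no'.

After press 1 at (1,2):
1 0 0 1 0
1 0 1 0 1
0 1 1 0 0

After press 2 at (1,0):
0 0 0 1 0
0 1 1 0 1
1 1 1 0 0

After press 3 at (0,1):
1 1 1 1 0
0 0 1 0 1
1 1 1 0 0

After press 4 at (1,0):
0 1 1 1 0
1 1 1 0 1
0 1 1 0 0

After press 5 at (1,4):
0 1 1 1 1
1 1 1 1 0
0 1 1 0 1

After press 6 at (2,0):
0 1 1 1 1
0 1 1 1 0
1 0 1 0 1

Lights still on: 10

Answer: no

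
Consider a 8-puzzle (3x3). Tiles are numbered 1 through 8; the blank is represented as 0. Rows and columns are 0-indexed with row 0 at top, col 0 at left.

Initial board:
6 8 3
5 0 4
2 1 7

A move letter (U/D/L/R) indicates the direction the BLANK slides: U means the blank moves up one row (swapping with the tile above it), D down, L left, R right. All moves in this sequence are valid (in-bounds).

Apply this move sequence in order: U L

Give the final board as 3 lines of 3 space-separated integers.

After move 1 (U):
6 0 3
5 8 4
2 1 7

After move 2 (L):
0 6 3
5 8 4
2 1 7

Answer: 0 6 3
5 8 4
2 1 7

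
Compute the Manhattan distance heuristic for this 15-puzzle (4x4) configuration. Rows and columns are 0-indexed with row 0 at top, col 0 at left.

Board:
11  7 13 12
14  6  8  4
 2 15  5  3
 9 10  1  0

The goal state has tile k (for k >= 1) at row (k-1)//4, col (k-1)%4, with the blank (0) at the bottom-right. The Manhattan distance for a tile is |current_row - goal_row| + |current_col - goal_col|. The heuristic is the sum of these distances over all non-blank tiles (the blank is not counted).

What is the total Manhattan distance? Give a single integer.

Answer: 36

Derivation:
Tile 11: at (0,0), goal (2,2), distance |0-2|+|0-2| = 4
Tile 7: at (0,1), goal (1,2), distance |0-1|+|1-2| = 2
Tile 13: at (0,2), goal (3,0), distance |0-3|+|2-0| = 5
Tile 12: at (0,3), goal (2,3), distance |0-2|+|3-3| = 2
Tile 14: at (1,0), goal (3,1), distance |1-3|+|0-1| = 3
Tile 6: at (1,1), goal (1,1), distance |1-1|+|1-1| = 0
Tile 8: at (1,2), goal (1,3), distance |1-1|+|2-3| = 1
Tile 4: at (1,3), goal (0,3), distance |1-0|+|3-3| = 1
Tile 2: at (2,0), goal (0,1), distance |2-0|+|0-1| = 3
Tile 15: at (2,1), goal (3,2), distance |2-3|+|1-2| = 2
Tile 5: at (2,2), goal (1,0), distance |2-1|+|2-0| = 3
Tile 3: at (2,3), goal (0,2), distance |2-0|+|3-2| = 3
Tile 9: at (3,0), goal (2,0), distance |3-2|+|0-0| = 1
Tile 10: at (3,1), goal (2,1), distance |3-2|+|1-1| = 1
Tile 1: at (3,2), goal (0,0), distance |3-0|+|2-0| = 5
Sum: 4 + 2 + 5 + 2 + 3 + 0 + 1 + 1 + 3 + 2 + 3 + 3 + 1 + 1 + 5 = 36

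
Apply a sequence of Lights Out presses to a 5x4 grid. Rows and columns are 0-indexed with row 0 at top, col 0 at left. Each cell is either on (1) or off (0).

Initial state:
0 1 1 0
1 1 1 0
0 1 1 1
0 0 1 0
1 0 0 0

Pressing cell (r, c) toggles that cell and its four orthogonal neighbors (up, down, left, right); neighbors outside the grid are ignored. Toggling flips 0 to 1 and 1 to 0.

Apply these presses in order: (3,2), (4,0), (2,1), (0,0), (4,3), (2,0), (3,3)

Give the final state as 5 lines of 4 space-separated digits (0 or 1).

After press 1 at (3,2):
0 1 1 0
1 1 1 0
0 1 0 1
0 1 0 1
1 0 1 0

After press 2 at (4,0):
0 1 1 0
1 1 1 0
0 1 0 1
1 1 0 1
0 1 1 0

After press 3 at (2,1):
0 1 1 0
1 0 1 0
1 0 1 1
1 0 0 1
0 1 1 0

After press 4 at (0,0):
1 0 1 0
0 0 1 0
1 0 1 1
1 0 0 1
0 1 1 0

After press 5 at (4,3):
1 0 1 0
0 0 1 0
1 0 1 1
1 0 0 0
0 1 0 1

After press 6 at (2,0):
1 0 1 0
1 0 1 0
0 1 1 1
0 0 0 0
0 1 0 1

After press 7 at (3,3):
1 0 1 0
1 0 1 0
0 1 1 0
0 0 1 1
0 1 0 0

Answer: 1 0 1 0
1 0 1 0
0 1 1 0
0 0 1 1
0 1 0 0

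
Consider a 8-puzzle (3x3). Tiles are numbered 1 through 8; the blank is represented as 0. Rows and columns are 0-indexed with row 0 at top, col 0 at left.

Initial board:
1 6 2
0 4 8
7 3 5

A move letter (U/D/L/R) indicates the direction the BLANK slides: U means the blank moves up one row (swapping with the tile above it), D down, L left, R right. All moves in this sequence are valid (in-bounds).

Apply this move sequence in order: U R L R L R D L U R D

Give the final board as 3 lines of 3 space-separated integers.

After move 1 (U):
0 6 2
1 4 8
7 3 5

After move 2 (R):
6 0 2
1 4 8
7 3 5

After move 3 (L):
0 6 2
1 4 8
7 3 5

After move 4 (R):
6 0 2
1 4 8
7 3 5

After move 5 (L):
0 6 2
1 4 8
7 3 5

After move 6 (R):
6 0 2
1 4 8
7 3 5

After move 7 (D):
6 4 2
1 0 8
7 3 5

After move 8 (L):
6 4 2
0 1 8
7 3 5

After move 9 (U):
0 4 2
6 1 8
7 3 5

After move 10 (R):
4 0 2
6 1 8
7 3 5

After move 11 (D):
4 1 2
6 0 8
7 3 5

Answer: 4 1 2
6 0 8
7 3 5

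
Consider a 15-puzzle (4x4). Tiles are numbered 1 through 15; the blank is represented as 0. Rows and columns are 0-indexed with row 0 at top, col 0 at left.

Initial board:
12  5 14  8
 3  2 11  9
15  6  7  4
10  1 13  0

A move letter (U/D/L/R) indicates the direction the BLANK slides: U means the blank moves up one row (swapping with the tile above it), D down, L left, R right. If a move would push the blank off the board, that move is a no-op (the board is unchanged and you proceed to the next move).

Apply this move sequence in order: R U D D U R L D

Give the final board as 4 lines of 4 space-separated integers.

After move 1 (R):
12  5 14  8
 3  2 11  9
15  6  7  4
10  1 13  0

After move 2 (U):
12  5 14  8
 3  2 11  9
15  6  7  0
10  1 13  4

After move 3 (D):
12  5 14  8
 3  2 11  9
15  6  7  4
10  1 13  0

After move 4 (D):
12  5 14  8
 3  2 11  9
15  6  7  4
10  1 13  0

After move 5 (U):
12  5 14  8
 3  2 11  9
15  6  7  0
10  1 13  4

After move 6 (R):
12  5 14  8
 3  2 11  9
15  6  7  0
10  1 13  4

After move 7 (L):
12  5 14  8
 3  2 11  9
15  6  0  7
10  1 13  4

After move 8 (D):
12  5 14  8
 3  2 11  9
15  6 13  7
10  1  0  4

Answer: 12  5 14  8
 3  2 11  9
15  6 13  7
10  1  0  4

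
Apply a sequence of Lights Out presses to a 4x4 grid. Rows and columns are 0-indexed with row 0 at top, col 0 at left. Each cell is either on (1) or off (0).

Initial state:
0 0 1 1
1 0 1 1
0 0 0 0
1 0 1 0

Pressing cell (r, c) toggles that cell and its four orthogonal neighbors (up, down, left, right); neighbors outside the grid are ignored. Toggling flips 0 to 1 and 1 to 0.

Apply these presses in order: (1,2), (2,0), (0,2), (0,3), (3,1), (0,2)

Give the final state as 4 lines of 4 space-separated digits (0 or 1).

Answer: 0 0 1 0
0 1 0 1
1 0 1 0
1 1 0 0

Derivation:
After press 1 at (1,2):
0 0 0 1
1 1 0 0
0 0 1 0
1 0 1 0

After press 2 at (2,0):
0 0 0 1
0 1 0 0
1 1 1 0
0 0 1 0

After press 3 at (0,2):
0 1 1 0
0 1 1 0
1 1 1 0
0 0 1 0

After press 4 at (0,3):
0 1 0 1
0 1 1 1
1 1 1 0
0 0 1 0

After press 5 at (3,1):
0 1 0 1
0 1 1 1
1 0 1 0
1 1 0 0

After press 6 at (0,2):
0 0 1 0
0 1 0 1
1 0 1 0
1 1 0 0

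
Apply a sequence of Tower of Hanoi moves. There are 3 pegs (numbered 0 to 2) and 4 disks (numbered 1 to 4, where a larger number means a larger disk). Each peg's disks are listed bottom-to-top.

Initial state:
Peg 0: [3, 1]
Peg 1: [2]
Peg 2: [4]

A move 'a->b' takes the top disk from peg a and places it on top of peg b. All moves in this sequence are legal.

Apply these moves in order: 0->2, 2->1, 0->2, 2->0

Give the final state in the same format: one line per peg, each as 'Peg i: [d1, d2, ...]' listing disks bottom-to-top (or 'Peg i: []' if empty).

Answer: Peg 0: [3]
Peg 1: [2, 1]
Peg 2: [4]

Derivation:
After move 1 (0->2):
Peg 0: [3]
Peg 1: [2]
Peg 2: [4, 1]

After move 2 (2->1):
Peg 0: [3]
Peg 1: [2, 1]
Peg 2: [4]

After move 3 (0->2):
Peg 0: []
Peg 1: [2, 1]
Peg 2: [4, 3]

After move 4 (2->0):
Peg 0: [3]
Peg 1: [2, 1]
Peg 2: [4]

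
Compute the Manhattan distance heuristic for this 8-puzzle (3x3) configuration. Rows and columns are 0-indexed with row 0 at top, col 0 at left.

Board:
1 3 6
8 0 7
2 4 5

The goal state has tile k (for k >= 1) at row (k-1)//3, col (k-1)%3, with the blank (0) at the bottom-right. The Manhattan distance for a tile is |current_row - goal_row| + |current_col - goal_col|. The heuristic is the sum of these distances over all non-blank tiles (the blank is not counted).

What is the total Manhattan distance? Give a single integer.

Tile 1: (0,0)->(0,0) = 0
Tile 3: (0,1)->(0,2) = 1
Tile 6: (0,2)->(1,2) = 1
Tile 8: (1,0)->(2,1) = 2
Tile 7: (1,2)->(2,0) = 3
Tile 2: (2,0)->(0,1) = 3
Tile 4: (2,1)->(1,0) = 2
Tile 5: (2,2)->(1,1) = 2
Sum: 0 + 1 + 1 + 2 + 3 + 3 + 2 + 2 = 14

Answer: 14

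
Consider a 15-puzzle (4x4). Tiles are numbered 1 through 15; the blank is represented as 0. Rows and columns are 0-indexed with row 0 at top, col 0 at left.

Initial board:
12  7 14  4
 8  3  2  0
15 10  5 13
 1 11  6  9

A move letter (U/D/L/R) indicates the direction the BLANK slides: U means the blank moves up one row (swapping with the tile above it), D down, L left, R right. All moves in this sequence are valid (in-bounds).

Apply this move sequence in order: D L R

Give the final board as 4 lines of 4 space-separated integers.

Answer: 12  7 14  4
 8  3  2 13
15 10  5  0
 1 11  6  9

Derivation:
After move 1 (D):
12  7 14  4
 8  3  2 13
15 10  5  0
 1 11  6  9

After move 2 (L):
12  7 14  4
 8  3  2 13
15 10  0  5
 1 11  6  9

After move 3 (R):
12  7 14  4
 8  3  2 13
15 10  5  0
 1 11  6  9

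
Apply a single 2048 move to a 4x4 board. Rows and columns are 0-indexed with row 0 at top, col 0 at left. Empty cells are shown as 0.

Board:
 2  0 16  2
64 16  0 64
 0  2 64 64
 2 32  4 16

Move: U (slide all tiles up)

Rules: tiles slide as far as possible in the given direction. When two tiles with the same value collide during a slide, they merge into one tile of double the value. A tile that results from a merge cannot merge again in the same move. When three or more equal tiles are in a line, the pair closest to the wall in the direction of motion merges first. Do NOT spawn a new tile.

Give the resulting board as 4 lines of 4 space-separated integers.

Answer:   2  16  16   2
 64   2  64 128
  2  32   4  16
  0   0   0   0

Derivation:
Slide up:
col 0: [2, 64, 0, 2] -> [2, 64, 2, 0]
col 1: [0, 16, 2, 32] -> [16, 2, 32, 0]
col 2: [16, 0, 64, 4] -> [16, 64, 4, 0]
col 3: [2, 64, 64, 16] -> [2, 128, 16, 0]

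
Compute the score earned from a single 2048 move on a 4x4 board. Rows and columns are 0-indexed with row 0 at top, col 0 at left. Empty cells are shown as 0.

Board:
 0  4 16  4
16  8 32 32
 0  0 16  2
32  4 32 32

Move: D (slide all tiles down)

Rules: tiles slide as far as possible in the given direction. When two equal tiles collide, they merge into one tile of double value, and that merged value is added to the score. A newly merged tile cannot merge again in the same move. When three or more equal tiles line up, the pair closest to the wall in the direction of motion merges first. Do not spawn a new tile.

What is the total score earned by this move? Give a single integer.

Slide down:
col 0: [0, 16, 0, 32] -> [0, 0, 16, 32]  score +0 (running 0)
col 1: [4, 8, 0, 4] -> [0, 4, 8, 4]  score +0 (running 0)
col 2: [16, 32, 16, 32] -> [16, 32, 16, 32]  score +0 (running 0)
col 3: [4, 32, 2, 32] -> [4, 32, 2, 32]  score +0 (running 0)
Board after move:
 0  0 16  4
 0  4 32 32
16  8 16  2
32  4 32 32

Answer: 0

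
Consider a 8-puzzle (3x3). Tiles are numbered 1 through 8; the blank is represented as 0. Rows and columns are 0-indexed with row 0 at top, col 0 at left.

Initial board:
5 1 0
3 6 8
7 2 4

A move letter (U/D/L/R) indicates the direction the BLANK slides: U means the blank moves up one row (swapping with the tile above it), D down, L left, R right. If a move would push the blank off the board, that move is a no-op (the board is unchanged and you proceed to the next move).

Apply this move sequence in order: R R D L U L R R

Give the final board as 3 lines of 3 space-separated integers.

Answer: 5 8 0
3 1 6
7 2 4

Derivation:
After move 1 (R):
5 1 0
3 6 8
7 2 4

After move 2 (R):
5 1 0
3 6 8
7 2 4

After move 3 (D):
5 1 8
3 6 0
7 2 4

After move 4 (L):
5 1 8
3 0 6
7 2 4

After move 5 (U):
5 0 8
3 1 6
7 2 4

After move 6 (L):
0 5 8
3 1 6
7 2 4

After move 7 (R):
5 0 8
3 1 6
7 2 4

After move 8 (R):
5 8 0
3 1 6
7 2 4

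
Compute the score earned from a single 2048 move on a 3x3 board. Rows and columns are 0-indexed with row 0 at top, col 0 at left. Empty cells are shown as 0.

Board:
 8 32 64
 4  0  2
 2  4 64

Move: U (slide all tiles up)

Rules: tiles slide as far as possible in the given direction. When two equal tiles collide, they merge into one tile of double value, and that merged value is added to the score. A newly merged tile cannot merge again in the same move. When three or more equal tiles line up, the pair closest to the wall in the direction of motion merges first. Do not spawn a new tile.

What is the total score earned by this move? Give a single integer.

Slide up:
col 0: [8, 4, 2] -> [8, 4, 2]  score +0 (running 0)
col 1: [32, 0, 4] -> [32, 4, 0]  score +0 (running 0)
col 2: [64, 2, 64] -> [64, 2, 64]  score +0 (running 0)
Board after move:
 8 32 64
 4  4  2
 2  0 64

Answer: 0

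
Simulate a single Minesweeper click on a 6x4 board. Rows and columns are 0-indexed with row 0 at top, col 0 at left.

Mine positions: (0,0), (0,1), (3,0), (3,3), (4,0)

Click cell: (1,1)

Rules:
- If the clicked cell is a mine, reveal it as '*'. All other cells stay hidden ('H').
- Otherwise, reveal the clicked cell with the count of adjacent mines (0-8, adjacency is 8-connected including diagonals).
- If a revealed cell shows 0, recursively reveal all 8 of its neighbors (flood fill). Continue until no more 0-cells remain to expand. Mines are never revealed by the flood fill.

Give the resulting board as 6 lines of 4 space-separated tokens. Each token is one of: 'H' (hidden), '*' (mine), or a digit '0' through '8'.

H H H H
H 2 H H
H H H H
H H H H
H H H H
H H H H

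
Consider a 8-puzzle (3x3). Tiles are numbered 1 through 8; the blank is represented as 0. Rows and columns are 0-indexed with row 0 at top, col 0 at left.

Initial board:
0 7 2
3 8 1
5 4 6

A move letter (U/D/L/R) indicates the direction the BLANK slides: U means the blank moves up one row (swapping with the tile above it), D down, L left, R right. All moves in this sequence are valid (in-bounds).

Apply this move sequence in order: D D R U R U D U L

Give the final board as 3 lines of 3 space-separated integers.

After move 1 (D):
3 7 2
0 8 1
5 4 6

After move 2 (D):
3 7 2
5 8 1
0 4 6

After move 3 (R):
3 7 2
5 8 1
4 0 6

After move 4 (U):
3 7 2
5 0 1
4 8 6

After move 5 (R):
3 7 2
5 1 0
4 8 6

After move 6 (U):
3 7 0
5 1 2
4 8 6

After move 7 (D):
3 7 2
5 1 0
4 8 6

After move 8 (U):
3 7 0
5 1 2
4 8 6

After move 9 (L):
3 0 7
5 1 2
4 8 6

Answer: 3 0 7
5 1 2
4 8 6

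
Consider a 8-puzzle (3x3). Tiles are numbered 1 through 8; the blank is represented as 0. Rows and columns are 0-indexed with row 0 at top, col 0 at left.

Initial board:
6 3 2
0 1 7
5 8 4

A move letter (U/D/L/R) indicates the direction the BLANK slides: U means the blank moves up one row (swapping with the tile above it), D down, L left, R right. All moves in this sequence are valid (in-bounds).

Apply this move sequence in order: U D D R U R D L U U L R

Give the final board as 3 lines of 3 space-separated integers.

After move 1 (U):
0 3 2
6 1 7
5 8 4

After move 2 (D):
6 3 2
0 1 7
5 8 4

After move 3 (D):
6 3 2
5 1 7
0 8 4

After move 4 (R):
6 3 2
5 1 7
8 0 4

After move 5 (U):
6 3 2
5 0 7
8 1 4

After move 6 (R):
6 3 2
5 7 0
8 1 4

After move 7 (D):
6 3 2
5 7 4
8 1 0

After move 8 (L):
6 3 2
5 7 4
8 0 1

After move 9 (U):
6 3 2
5 0 4
8 7 1

After move 10 (U):
6 0 2
5 3 4
8 7 1

After move 11 (L):
0 6 2
5 3 4
8 7 1

After move 12 (R):
6 0 2
5 3 4
8 7 1

Answer: 6 0 2
5 3 4
8 7 1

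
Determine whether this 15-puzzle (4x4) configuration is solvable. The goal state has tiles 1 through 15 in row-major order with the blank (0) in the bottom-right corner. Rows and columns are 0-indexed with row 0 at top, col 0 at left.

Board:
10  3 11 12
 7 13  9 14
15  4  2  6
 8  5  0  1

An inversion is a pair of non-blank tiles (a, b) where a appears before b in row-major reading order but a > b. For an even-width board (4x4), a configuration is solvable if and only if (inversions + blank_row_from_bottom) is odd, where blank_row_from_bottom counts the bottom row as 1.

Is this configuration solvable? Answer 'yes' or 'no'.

Answer: no

Derivation:
Inversions: 65
Blank is in row 3 (0-indexed from top), which is row 1 counting from the bottom (bottom = 1).
65 + 1 = 66, which is even, so the puzzle is not solvable.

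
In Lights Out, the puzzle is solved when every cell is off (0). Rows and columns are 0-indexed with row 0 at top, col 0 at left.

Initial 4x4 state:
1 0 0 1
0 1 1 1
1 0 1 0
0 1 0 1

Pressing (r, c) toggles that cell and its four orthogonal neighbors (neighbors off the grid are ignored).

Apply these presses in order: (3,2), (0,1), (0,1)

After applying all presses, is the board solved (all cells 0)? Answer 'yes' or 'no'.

Answer: no

Derivation:
After press 1 at (3,2):
1 0 0 1
0 1 1 1
1 0 0 0
0 0 1 0

After press 2 at (0,1):
0 1 1 1
0 0 1 1
1 0 0 0
0 0 1 0

After press 3 at (0,1):
1 0 0 1
0 1 1 1
1 0 0 0
0 0 1 0

Lights still on: 7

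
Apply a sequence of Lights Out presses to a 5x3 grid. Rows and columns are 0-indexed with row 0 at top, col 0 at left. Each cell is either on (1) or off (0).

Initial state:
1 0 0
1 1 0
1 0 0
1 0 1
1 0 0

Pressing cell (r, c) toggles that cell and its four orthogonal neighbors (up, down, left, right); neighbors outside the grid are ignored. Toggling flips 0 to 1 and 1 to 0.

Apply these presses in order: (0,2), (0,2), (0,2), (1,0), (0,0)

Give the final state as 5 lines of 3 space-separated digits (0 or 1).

Answer: 1 0 1
1 0 1
0 0 0
1 0 1
1 0 0

Derivation:
After press 1 at (0,2):
1 1 1
1 1 1
1 0 0
1 0 1
1 0 0

After press 2 at (0,2):
1 0 0
1 1 0
1 0 0
1 0 1
1 0 0

After press 3 at (0,2):
1 1 1
1 1 1
1 0 0
1 0 1
1 0 0

After press 4 at (1,0):
0 1 1
0 0 1
0 0 0
1 0 1
1 0 0

After press 5 at (0,0):
1 0 1
1 0 1
0 0 0
1 0 1
1 0 0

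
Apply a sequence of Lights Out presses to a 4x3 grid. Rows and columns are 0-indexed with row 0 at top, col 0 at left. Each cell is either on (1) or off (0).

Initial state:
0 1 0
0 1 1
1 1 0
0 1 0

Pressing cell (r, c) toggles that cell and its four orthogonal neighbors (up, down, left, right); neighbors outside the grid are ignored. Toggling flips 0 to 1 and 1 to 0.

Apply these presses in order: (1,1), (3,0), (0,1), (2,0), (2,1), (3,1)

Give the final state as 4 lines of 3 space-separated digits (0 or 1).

Answer: 1 1 1
0 0 0
0 1 1
1 0 1

Derivation:
After press 1 at (1,1):
0 0 0
1 0 0
1 0 0
0 1 0

After press 2 at (3,0):
0 0 0
1 0 0
0 0 0
1 0 0

After press 3 at (0,1):
1 1 1
1 1 0
0 0 0
1 0 0

After press 4 at (2,0):
1 1 1
0 1 0
1 1 0
0 0 0

After press 5 at (2,1):
1 1 1
0 0 0
0 0 1
0 1 0

After press 6 at (3,1):
1 1 1
0 0 0
0 1 1
1 0 1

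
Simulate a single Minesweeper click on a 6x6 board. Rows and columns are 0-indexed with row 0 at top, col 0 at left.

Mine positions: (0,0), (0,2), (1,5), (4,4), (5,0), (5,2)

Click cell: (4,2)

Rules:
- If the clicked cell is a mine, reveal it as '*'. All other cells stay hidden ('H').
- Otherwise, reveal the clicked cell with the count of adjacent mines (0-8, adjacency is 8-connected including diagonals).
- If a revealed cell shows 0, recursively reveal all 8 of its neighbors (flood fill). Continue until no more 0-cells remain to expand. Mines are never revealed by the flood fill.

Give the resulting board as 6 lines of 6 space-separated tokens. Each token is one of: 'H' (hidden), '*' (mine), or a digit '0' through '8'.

H H H H H H
H H H H H H
H H H H H H
H H H H H H
H H 1 H H H
H H H H H H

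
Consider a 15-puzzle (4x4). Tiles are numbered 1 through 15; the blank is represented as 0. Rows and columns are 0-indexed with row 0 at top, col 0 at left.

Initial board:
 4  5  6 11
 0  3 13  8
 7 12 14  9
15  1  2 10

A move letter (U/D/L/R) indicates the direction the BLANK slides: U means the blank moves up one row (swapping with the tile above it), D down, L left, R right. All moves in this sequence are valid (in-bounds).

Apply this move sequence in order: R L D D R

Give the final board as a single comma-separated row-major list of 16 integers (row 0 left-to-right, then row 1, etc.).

After move 1 (R):
 4  5  6 11
 3  0 13  8
 7 12 14  9
15  1  2 10

After move 2 (L):
 4  5  6 11
 0  3 13  8
 7 12 14  9
15  1  2 10

After move 3 (D):
 4  5  6 11
 7  3 13  8
 0 12 14  9
15  1  2 10

After move 4 (D):
 4  5  6 11
 7  3 13  8
15 12 14  9
 0  1  2 10

After move 5 (R):
 4  5  6 11
 7  3 13  8
15 12 14  9
 1  0  2 10

Answer: 4, 5, 6, 11, 7, 3, 13, 8, 15, 12, 14, 9, 1, 0, 2, 10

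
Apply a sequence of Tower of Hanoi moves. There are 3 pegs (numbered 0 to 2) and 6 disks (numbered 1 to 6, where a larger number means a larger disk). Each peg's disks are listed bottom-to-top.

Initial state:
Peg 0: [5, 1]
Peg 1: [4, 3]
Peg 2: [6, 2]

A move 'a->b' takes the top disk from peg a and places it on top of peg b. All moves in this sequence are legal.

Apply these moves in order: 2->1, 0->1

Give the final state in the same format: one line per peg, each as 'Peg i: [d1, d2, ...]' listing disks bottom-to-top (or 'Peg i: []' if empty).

Answer: Peg 0: [5]
Peg 1: [4, 3, 2, 1]
Peg 2: [6]

Derivation:
After move 1 (2->1):
Peg 0: [5, 1]
Peg 1: [4, 3, 2]
Peg 2: [6]

After move 2 (0->1):
Peg 0: [5]
Peg 1: [4, 3, 2, 1]
Peg 2: [6]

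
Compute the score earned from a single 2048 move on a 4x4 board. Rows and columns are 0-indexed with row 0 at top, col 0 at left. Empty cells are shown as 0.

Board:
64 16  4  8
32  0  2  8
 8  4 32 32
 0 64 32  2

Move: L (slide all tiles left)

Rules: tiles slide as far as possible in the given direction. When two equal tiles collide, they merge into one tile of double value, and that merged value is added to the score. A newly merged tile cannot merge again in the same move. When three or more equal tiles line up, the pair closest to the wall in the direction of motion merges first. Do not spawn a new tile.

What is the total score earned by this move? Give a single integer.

Slide left:
row 0: [64, 16, 4, 8] -> [64, 16, 4, 8]  score +0 (running 0)
row 1: [32, 0, 2, 8] -> [32, 2, 8, 0]  score +0 (running 0)
row 2: [8, 4, 32, 32] -> [8, 4, 64, 0]  score +64 (running 64)
row 3: [0, 64, 32, 2] -> [64, 32, 2, 0]  score +0 (running 64)
Board after move:
64 16  4  8
32  2  8  0
 8  4 64  0
64 32  2  0

Answer: 64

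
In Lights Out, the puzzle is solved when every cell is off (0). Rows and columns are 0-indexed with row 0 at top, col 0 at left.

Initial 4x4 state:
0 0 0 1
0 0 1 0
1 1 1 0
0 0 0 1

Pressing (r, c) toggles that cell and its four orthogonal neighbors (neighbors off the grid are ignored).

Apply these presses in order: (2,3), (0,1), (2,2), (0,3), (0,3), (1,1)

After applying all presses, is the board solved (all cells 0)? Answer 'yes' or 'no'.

Answer: no

Derivation:
After press 1 at (2,3):
0 0 0 1
0 0 1 1
1 1 0 1
0 0 0 0

After press 2 at (0,1):
1 1 1 1
0 1 1 1
1 1 0 1
0 0 0 0

After press 3 at (2,2):
1 1 1 1
0 1 0 1
1 0 1 0
0 0 1 0

After press 4 at (0,3):
1 1 0 0
0 1 0 0
1 0 1 0
0 0 1 0

After press 5 at (0,3):
1 1 1 1
0 1 0 1
1 0 1 0
0 0 1 0

After press 6 at (1,1):
1 0 1 1
1 0 1 1
1 1 1 0
0 0 1 0

Lights still on: 10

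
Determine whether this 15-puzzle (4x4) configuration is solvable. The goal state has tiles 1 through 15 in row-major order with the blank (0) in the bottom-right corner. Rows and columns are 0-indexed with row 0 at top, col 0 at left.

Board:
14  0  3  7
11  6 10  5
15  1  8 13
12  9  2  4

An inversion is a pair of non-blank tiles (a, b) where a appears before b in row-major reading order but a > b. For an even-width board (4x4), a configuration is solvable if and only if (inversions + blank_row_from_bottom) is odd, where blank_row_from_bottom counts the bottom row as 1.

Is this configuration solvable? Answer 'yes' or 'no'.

Inversions: 59
Blank is in row 0 (0-indexed from top), which is row 4 counting from the bottom (bottom = 1).
59 + 4 = 63, which is odd, so the puzzle is solvable.

Answer: yes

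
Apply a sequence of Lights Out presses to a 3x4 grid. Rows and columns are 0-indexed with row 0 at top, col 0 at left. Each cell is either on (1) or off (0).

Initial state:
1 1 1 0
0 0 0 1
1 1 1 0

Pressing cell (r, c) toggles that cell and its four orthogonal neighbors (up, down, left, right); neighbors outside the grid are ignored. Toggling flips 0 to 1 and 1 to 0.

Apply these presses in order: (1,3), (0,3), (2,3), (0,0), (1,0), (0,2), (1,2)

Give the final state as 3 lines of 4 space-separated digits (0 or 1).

Answer: 1 1 0 1
0 0 1 1
0 1 1 0

Derivation:
After press 1 at (1,3):
1 1 1 1
0 0 1 0
1 1 1 1

After press 2 at (0,3):
1 1 0 0
0 0 1 1
1 1 1 1

After press 3 at (2,3):
1 1 0 0
0 0 1 0
1 1 0 0

After press 4 at (0,0):
0 0 0 0
1 0 1 0
1 1 0 0

After press 5 at (1,0):
1 0 0 0
0 1 1 0
0 1 0 0

After press 6 at (0,2):
1 1 1 1
0 1 0 0
0 1 0 0

After press 7 at (1,2):
1 1 0 1
0 0 1 1
0 1 1 0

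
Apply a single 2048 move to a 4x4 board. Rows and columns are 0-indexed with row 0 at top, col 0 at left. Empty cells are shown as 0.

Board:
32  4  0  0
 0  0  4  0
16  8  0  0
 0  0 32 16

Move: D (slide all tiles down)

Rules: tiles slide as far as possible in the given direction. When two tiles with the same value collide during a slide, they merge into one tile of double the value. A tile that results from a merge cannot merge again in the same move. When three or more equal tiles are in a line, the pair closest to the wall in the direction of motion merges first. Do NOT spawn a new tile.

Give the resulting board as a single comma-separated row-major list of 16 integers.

Answer: 0, 0, 0, 0, 0, 0, 0, 0, 32, 4, 4, 0, 16, 8, 32, 16

Derivation:
Slide down:
col 0: [32, 0, 16, 0] -> [0, 0, 32, 16]
col 1: [4, 0, 8, 0] -> [0, 0, 4, 8]
col 2: [0, 4, 0, 32] -> [0, 0, 4, 32]
col 3: [0, 0, 0, 16] -> [0, 0, 0, 16]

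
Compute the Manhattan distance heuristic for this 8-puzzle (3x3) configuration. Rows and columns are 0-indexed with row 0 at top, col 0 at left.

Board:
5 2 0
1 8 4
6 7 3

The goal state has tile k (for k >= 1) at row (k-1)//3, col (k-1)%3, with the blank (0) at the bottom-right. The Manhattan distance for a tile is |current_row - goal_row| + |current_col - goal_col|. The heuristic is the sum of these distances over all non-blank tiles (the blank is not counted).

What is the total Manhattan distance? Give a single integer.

Tile 5: (0,0)->(1,1) = 2
Tile 2: (0,1)->(0,1) = 0
Tile 1: (1,0)->(0,0) = 1
Tile 8: (1,1)->(2,1) = 1
Tile 4: (1,2)->(1,0) = 2
Tile 6: (2,0)->(1,2) = 3
Tile 7: (2,1)->(2,0) = 1
Tile 3: (2,2)->(0,2) = 2
Sum: 2 + 0 + 1 + 1 + 2 + 3 + 1 + 2 = 12

Answer: 12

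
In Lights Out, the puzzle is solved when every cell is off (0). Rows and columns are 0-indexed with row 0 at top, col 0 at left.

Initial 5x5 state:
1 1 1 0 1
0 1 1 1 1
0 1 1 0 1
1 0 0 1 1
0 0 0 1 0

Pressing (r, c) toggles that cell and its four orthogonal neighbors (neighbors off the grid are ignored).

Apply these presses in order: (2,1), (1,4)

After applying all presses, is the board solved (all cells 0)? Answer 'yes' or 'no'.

Answer: no

Derivation:
After press 1 at (2,1):
1 1 1 0 1
0 0 1 1 1
1 0 0 0 1
1 1 0 1 1
0 0 0 1 0

After press 2 at (1,4):
1 1 1 0 0
0 0 1 0 0
1 0 0 0 0
1 1 0 1 1
0 0 0 1 0

Lights still on: 10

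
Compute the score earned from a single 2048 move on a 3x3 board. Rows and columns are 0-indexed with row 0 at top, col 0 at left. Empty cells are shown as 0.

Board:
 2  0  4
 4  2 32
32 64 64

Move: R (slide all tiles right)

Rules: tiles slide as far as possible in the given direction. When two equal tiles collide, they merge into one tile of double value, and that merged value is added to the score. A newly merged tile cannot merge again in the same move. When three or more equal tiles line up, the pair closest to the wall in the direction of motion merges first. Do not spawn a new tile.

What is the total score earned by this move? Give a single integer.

Answer: 128

Derivation:
Slide right:
row 0: [2, 0, 4] -> [0, 2, 4]  score +0 (running 0)
row 1: [4, 2, 32] -> [4, 2, 32]  score +0 (running 0)
row 2: [32, 64, 64] -> [0, 32, 128]  score +128 (running 128)
Board after move:
  0   2   4
  4   2  32
  0  32 128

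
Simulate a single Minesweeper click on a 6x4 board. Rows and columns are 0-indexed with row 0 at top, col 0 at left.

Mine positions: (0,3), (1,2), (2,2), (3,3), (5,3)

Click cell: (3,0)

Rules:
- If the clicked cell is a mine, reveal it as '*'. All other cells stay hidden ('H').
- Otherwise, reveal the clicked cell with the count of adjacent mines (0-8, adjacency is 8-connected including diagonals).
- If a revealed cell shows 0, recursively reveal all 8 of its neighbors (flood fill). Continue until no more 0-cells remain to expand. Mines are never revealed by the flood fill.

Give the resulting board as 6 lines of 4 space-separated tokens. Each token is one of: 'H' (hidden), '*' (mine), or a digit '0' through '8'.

0 1 H H
0 2 H H
0 2 H H
0 1 2 H
0 0 2 H
0 0 1 H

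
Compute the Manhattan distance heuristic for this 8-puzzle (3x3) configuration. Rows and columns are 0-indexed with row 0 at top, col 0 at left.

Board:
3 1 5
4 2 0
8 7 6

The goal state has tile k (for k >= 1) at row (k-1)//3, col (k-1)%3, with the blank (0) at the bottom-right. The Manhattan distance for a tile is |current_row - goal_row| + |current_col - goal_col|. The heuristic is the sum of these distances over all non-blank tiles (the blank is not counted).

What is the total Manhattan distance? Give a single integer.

Answer: 9

Derivation:
Tile 3: at (0,0), goal (0,2), distance |0-0|+|0-2| = 2
Tile 1: at (0,1), goal (0,0), distance |0-0|+|1-0| = 1
Tile 5: at (0,2), goal (1,1), distance |0-1|+|2-1| = 2
Tile 4: at (1,0), goal (1,0), distance |1-1|+|0-0| = 0
Tile 2: at (1,1), goal (0,1), distance |1-0|+|1-1| = 1
Tile 8: at (2,0), goal (2,1), distance |2-2|+|0-1| = 1
Tile 7: at (2,1), goal (2,0), distance |2-2|+|1-0| = 1
Tile 6: at (2,2), goal (1,2), distance |2-1|+|2-2| = 1
Sum: 2 + 1 + 2 + 0 + 1 + 1 + 1 + 1 = 9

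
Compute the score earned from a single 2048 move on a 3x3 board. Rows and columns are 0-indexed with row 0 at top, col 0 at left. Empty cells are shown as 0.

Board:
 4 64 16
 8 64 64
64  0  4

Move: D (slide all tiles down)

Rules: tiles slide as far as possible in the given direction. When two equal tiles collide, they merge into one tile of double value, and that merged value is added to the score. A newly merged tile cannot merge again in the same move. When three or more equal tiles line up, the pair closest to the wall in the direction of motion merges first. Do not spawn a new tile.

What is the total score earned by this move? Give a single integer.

Slide down:
col 0: [4, 8, 64] -> [4, 8, 64]  score +0 (running 0)
col 1: [64, 64, 0] -> [0, 0, 128]  score +128 (running 128)
col 2: [16, 64, 4] -> [16, 64, 4]  score +0 (running 128)
Board after move:
  4   0  16
  8   0  64
 64 128   4

Answer: 128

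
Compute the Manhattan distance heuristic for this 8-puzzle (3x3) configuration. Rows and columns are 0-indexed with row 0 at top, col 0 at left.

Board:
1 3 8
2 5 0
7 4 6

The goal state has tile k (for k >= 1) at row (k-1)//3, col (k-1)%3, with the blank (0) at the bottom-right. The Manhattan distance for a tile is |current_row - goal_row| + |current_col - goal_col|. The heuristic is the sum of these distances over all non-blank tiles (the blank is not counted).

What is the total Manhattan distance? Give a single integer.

Answer: 9

Derivation:
Tile 1: (0,0)->(0,0) = 0
Tile 3: (0,1)->(0,2) = 1
Tile 8: (0,2)->(2,1) = 3
Tile 2: (1,0)->(0,1) = 2
Tile 5: (1,1)->(1,1) = 0
Tile 7: (2,0)->(2,0) = 0
Tile 4: (2,1)->(1,0) = 2
Tile 6: (2,2)->(1,2) = 1
Sum: 0 + 1 + 3 + 2 + 0 + 0 + 2 + 1 = 9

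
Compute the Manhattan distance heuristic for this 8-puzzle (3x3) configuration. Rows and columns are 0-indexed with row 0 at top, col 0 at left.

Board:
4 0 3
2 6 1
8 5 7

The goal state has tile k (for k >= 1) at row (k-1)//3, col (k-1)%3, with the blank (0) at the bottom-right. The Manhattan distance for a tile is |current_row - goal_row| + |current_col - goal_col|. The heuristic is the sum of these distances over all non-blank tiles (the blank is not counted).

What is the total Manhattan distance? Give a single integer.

Tile 4: (0,0)->(1,0) = 1
Tile 3: (0,2)->(0,2) = 0
Tile 2: (1,0)->(0,1) = 2
Tile 6: (1,1)->(1,2) = 1
Tile 1: (1,2)->(0,0) = 3
Tile 8: (2,0)->(2,1) = 1
Tile 5: (2,1)->(1,1) = 1
Tile 7: (2,2)->(2,0) = 2
Sum: 1 + 0 + 2 + 1 + 3 + 1 + 1 + 2 = 11

Answer: 11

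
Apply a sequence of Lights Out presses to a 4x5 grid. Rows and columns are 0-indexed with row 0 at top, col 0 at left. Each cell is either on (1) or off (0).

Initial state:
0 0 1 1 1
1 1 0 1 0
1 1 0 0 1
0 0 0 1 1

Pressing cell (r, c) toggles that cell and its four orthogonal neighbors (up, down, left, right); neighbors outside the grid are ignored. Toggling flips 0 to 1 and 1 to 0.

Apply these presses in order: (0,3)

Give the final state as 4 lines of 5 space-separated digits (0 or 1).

After press 1 at (0,3):
0 0 0 0 0
1 1 0 0 0
1 1 0 0 1
0 0 0 1 1

Answer: 0 0 0 0 0
1 1 0 0 0
1 1 0 0 1
0 0 0 1 1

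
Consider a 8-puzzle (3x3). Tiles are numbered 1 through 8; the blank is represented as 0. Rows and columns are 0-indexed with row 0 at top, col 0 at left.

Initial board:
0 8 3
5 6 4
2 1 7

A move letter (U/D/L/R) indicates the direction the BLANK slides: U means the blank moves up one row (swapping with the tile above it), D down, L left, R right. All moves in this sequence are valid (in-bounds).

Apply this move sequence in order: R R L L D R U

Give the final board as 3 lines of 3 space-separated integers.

Answer: 5 0 3
6 8 4
2 1 7

Derivation:
After move 1 (R):
8 0 3
5 6 4
2 1 7

After move 2 (R):
8 3 0
5 6 4
2 1 7

After move 3 (L):
8 0 3
5 6 4
2 1 7

After move 4 (L):
0 8 3
5 6 4
2 1 7

After move 5 (D):
5 8 3
0 6 4
2 1 7

After move 6 (R):
5 8 3
6 0 4
2 1 7

After move 7 (U):
5 0 3
6 8 4
2 1 7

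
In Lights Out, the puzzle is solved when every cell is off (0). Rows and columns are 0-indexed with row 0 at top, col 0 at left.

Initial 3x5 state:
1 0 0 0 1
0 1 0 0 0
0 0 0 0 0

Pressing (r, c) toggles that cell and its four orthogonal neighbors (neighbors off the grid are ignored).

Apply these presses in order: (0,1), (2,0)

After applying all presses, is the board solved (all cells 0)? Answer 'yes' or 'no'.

After press 1 at (0,1):
0 1 1 0 1
0 0 0 0 0
0 0 0 0 0

After press 2 at (2,0):
0 1 1 0 1
1 0 0 0 0
1 1 0 0 0

Lights still on: 6

Answer: no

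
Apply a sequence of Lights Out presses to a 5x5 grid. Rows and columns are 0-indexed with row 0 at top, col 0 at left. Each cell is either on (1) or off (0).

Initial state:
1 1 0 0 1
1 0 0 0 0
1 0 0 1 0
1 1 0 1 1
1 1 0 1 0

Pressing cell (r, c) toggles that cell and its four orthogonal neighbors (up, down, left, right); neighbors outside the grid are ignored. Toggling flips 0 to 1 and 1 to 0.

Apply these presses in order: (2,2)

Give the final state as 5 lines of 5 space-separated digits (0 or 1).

Answer: 1 1 0 0 1
1 0 1 0 0
1 1 1 0 0
1 1 1 1 1
1 1 0 1 0

Derivation:
After press 1 at (2,2):
1 1 0 0 1
1 0 1 0 0
1 1 1 0 0
1 1 1 1 1
1 1 0 1 0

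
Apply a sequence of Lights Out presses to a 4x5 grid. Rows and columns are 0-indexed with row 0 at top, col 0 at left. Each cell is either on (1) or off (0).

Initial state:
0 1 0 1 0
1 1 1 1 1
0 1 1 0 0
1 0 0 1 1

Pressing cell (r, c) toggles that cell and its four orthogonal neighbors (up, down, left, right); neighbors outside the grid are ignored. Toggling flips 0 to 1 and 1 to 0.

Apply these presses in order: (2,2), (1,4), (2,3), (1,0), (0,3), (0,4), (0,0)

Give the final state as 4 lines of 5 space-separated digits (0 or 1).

After press 1 at (2,2):
0 1 0 1 0
1 1 0 1 1
0 0 0 1 0
1 0 1 1 1

After press 2 at (1,4):
0 1 0 1 1
1 1 0 0 0
0 0 0 1 1
1 0 1 1 1

After press 3 at (2,3):
0 1 0 1 1
1 1 0 1 0
0 0 1 0 0
1 0 1 0 1

After press 4 at (1,0):
1 1 0 1 1
0 0 0 1 0
1 0 1 0 0
1 0 1 0 1

After press 5 at (0,3):
1 1 1 0 0
0 0 0 0 0
1 0 1 0 0
1 0 1 0 1

After press 6 at (0,4):
1 1 1 1 1
0 0 0 0 1
1 0 1 0 0
1 0 1 0 1

After press 7 at (0,0):
0 0 1 1 1
1 0 0 0 1
1 0 1 0 0
1 0 1 0 1

Answer: 0 0 1 1 1
1 0 0 0 1
1 0 1 0 0
1 0 1 0 1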